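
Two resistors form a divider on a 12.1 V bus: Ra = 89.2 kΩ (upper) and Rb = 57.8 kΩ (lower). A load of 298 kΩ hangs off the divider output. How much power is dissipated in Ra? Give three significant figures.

Total resistance from the source is Ra + (Rb‖R_L) = 137.6 kΩ, so I = 12.1/137.6 kΩ = 0.08793 mA.
P = I²·Ra = (0.08793 mA)² × 89.2 kΩ = 0.690 mW.

P ≈ 0.690 mW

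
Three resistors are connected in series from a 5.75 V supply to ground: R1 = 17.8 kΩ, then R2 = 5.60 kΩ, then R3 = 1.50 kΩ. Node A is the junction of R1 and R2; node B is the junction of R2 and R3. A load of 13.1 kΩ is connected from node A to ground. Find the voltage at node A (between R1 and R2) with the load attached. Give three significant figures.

Below node A the series string R2+R3 = 7.100 kΩ sits in parallel with the 13.1 kΩ load: 4.604 kΩ.
V_A = 5.75 × 4.604/(17.8 + 4.604) = 1.18 V.

V ≈ 1.18 V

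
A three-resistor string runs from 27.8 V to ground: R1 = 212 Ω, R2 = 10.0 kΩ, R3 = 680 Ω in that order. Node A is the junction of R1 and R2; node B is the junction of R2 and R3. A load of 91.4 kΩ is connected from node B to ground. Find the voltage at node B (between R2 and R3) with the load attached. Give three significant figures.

V ≈ 1.72 V

At node B, R3 is in parallel with the load: R3‖R_L = 675.0 Ω.
Below node A the resistance is R2 + (R3‖R_L) = 10670 Ω, so V_A = 27.8 × 10670/10890 = 27.26 V.
Then V_B = V_A × (R3‖R_L)/(R2 + R3‖R_L) = 27.26 × 675.0/10670 = 1.72 V.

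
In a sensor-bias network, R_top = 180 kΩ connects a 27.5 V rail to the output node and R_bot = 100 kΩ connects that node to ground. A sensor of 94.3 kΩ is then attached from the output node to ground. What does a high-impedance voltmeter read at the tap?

V_out ≈ 5.84 V

The load sits in parallel with R_bot: R_bot‖R_L = (100 × 94.3) / (100 + 94.3) = 48.53 kΩ.
V_out = 27.5 × 48.53 / (180 + 48.53) = 27.5 × 48.53/228.5 = 5.84 V.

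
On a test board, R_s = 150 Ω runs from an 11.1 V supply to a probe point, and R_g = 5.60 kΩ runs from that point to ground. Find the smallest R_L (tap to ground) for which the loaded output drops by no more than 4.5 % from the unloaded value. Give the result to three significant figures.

Output resistance R_th = R_s‖R_g = (150 × 5600)/5750 = 146.1 Ω.
The fractional drop is R_th/(R_th + R_L); requiring this ≤ 0.0450 gives R_L ≥ R_th(1/0.0450 − 1) = 146.1 × 21.22 = 3.10 kΩ.

R_L(min) ≈ 3.10 kΩ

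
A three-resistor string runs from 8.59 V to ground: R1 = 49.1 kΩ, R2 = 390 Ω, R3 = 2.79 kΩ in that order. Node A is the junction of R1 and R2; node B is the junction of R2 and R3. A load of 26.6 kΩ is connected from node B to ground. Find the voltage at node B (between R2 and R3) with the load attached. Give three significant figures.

V ≈ 0.417 V

At node B, R3 is in parallel with the load: R3‖R_L = 2525 Ω.
Below node A the resistance is R2 + (R3‖R_L) = 2915 Ω, so V_A = 8.59 × 2915/52020 = 0.4814 V.
Then V_B = V_A × (R3‖R_L)/(R2 + R3‖R_L) = 0.4814 × 2525/2915 = 0.417 V.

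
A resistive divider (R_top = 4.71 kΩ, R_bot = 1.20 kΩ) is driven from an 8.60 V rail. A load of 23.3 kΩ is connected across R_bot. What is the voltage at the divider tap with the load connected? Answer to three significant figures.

V_out ≈ 1.68 V

The load sits in parallel with R_bot: R_bot‖R_L = (1.20 × 23.3) / (1.20 + 23.3) = 1.141 kΩ.
V_out = 8.60 × 1.141 / (4.71 + 1.141) = 8.60 × 1.141/5.851 = 1.68 V.
(Unloaded it would have been 1.75 V.)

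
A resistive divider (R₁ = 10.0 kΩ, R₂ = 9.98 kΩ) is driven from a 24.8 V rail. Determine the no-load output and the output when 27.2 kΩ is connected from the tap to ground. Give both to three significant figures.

Unloaded: 12.4 V; loaded: 10.5 V

Open-circuit: V = 24.8 × 9.98/(10.0 + 9.98) = 12.4 V.
With the load, R₂ becomes R₂‖R_L = 7.301 kΩ, so V = 24.8 × 7.301/17.30 = 10.5 V.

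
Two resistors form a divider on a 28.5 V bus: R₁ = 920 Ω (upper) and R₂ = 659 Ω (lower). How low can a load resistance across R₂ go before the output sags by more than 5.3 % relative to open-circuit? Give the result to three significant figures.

R_L(min) ≈ 6.86 kΩ

Output resistance R_th = R₁‖R₂ = (920 × 659)/1579 = 384.0 Ω.
The fractional drop is R_th/(R_th + R_L); requiring this ≤ 0.0530 gives R_L ≥ R_th(1/0.0530 − 1) = 384.0 × 17.87 = 6.86 kΩ.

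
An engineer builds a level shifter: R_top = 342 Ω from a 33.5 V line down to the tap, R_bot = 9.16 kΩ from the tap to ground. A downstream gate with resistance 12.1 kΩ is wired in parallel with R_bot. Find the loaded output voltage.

V_out ≈ 31.4 V

The load sits in parallel with R_bot: R_bot‖R_L = (9160 × 12100) / (9160 + 12100) = 5213 Ω.
V_out = 33.5 × 5213 / (342 + 5213) = 33.5 × 5213/5555 = 31.4 V.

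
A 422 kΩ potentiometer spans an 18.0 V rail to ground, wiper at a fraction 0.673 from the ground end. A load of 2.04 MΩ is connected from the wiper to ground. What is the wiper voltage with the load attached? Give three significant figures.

V ≈ 11.6 V

The wiper splits the pot into (1−α)R = 138.0 kΩ above and αR = 284.0 kΩ below.
Lower section ‖ load = 249.3 kΩ.
V_wiper = 18.0 × 249.3/(138.0 + 249.3) = 11.6 V.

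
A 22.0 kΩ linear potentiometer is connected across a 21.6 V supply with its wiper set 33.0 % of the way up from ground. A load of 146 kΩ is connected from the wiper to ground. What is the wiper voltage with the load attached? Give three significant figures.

The wiper splits the pot into (1−α)R = 14.74 kΩ above and αR = 7.260 kΩ below.
Lower section ‖ load = 6.916 kΩ.
V_wiper = 21.6 × 6.916/(14.74 + 6.916) = 6.90 V.

V ≈ 6.90 V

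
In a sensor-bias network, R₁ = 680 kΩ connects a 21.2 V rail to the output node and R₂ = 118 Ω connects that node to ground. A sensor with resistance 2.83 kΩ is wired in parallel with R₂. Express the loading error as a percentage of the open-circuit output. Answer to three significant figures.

4.00 %

The divider's output (Thévenin) resistance is R₁‖R₂ = 118.0 Ω.
Fractional drop under load = R_th/(R_th + R_L) = 118.0 / (118.0 + 2830) = 0.04002.
So the output falls by 4.00 %.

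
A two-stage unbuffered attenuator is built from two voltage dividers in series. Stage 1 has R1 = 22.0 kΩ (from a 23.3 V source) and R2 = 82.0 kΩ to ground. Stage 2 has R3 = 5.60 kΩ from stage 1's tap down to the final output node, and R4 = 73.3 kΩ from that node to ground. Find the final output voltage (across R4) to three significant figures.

V_out ≈ 14.0 V

Stage 2 presents R3+R4 = 78.90 kΩ as a load on stage 1's tap.
Stage 1's lower leg becomes R2‖(R3+R4) = 40.21 kΩ, so V_mid = 23.3 × 40.21/62.21 = 15.06 V.
Stage 2 is itself unloaded: V_out = V_mid × R4/(R3+R4) = 15.06 × 73.3/78.90 = 14.0 V.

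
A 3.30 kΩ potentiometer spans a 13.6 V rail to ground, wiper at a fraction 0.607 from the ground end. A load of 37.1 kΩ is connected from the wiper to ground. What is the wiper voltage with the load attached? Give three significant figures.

V ≈ 8.08 V

The wiper splits the pot into (1−α)R = 1.297 kΩ above and αR = 2.003 kΩ below.
Lower section ‖ load = 1.900 kΩ.
V_wiper = 13.6 × 1.900/(1.297 + 1.900) = 8.08 V.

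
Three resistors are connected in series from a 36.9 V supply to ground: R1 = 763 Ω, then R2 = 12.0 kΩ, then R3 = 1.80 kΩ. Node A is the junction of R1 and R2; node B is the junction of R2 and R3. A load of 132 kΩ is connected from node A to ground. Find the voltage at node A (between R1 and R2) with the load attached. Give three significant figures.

V ≈ 34.8 V

Below node A the series string R2+R3 = 13800 Ω sits in parallel with the 132000 Ω load: 12490 Ω.
V_A = 36.9 × 12490/(763 + 12490) = 34.8 V.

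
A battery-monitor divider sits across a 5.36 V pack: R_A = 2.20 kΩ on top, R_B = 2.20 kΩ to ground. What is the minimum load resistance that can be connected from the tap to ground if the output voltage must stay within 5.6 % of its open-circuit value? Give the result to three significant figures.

Output resistance R_th = R_A‖R_B = (2.20 × 2.20)/4.400 = 1.100 kΩ.
The fractional drop is R_th/(R_th + R_L); requiring this ≤ 0.0560 gives R_L ≥ R_th(1/0.0560 − 1) = 1.100 × 16.86 = 18.5 kΩ.

R_L(min) ≈ 18.5 kΩ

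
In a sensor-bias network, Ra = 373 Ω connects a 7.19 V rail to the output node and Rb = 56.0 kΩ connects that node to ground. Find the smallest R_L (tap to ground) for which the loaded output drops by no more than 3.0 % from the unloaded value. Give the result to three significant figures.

R_L(min) ≈ 12.0 kΩ

Output resistance R_th = Ra‖Rb = (373 × 56000)/56370 = 370.5 Ω.
The fractional drop is R_th/(R_th + R_L); requiring this ≤ 0.0300 gives R_L ≥ R_th(1/0.0300 − 1) = 370.5 × 32.33 = 12.0 kΩ.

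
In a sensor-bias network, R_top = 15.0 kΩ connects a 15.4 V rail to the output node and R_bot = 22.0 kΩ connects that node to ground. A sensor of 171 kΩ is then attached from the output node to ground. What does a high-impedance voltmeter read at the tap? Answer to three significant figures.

The load sits in parallel with R_bot: R_bot‖R_L = (22.0 × 171) / (22.0 + 171) = 19.49 kΩ.
V_out = 15.4 × 19.49 / (15.0 + 19.49) = 15.4 × 19.49/34.49 = 8.70 V.

V_out ≈ 8.70 V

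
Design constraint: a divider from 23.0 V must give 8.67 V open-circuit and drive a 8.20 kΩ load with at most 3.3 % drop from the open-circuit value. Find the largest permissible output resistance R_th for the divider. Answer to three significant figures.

R_th ≤ 280 Ω

Loading drop = R_th/(R_th + R_L) ≤ 0.0330, so R_th ≤ R_L · ε/(1−ε) = 8.20 kΩ × 0.0330/0.9670 = 280 Ω.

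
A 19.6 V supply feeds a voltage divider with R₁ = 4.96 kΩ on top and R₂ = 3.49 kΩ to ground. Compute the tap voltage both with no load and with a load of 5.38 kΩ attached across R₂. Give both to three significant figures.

Open-circuit: V = 19.6 × 3.49/(4.96 + 3.49) = 8.10 V.
With the load, R₂ becomes R₂‖R_L = 2.117 kΩ, so V = 19.6 × 2.117/7.077 = 5.86 V.

Unloaded: 8.10 V; loaded: 5.86 V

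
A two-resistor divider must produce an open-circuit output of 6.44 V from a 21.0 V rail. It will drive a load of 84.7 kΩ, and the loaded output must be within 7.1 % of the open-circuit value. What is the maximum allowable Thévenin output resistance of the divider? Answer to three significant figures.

R_th ≤ 6.47 kΩ

Loading drop = R_th/(R_th + R_L) ≤ 0.0710, so R_th ≤ R_L · ε/(1−ε) = 84.7 kΩ × 0.0710/0.9290 = 6.47 kΩ.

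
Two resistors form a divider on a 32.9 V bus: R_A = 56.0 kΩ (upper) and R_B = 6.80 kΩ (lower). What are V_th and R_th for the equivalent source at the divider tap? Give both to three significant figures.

V_th = 3.56 V, R_th = 6.06 kΩ

V_th is the open-circuit tap voltage: 32.9 × 6.80/(56.0 + 6.80) = 3.56 V.
With the supply zeroed, R_A and R_B appear in parallel from the tap: R_th = R_A‖R_B = (56.0 × 6.80)/62.80 = 6.06 kΩ.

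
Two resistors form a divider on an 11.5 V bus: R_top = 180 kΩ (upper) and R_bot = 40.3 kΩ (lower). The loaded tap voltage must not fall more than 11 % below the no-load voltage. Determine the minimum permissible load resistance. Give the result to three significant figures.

Output resistance R_th = R_top‖R_bot = (180 × 40.3)/220.3 = 32.93 kΩ.
The fractional drop is R_th/(R_th + R_L); requiring this ≤ 0.110 gives R_L ≥ R_th(1/0.110 − 1) = 32.93 × 8.091 = 266 kΩ.

R_L(min) ≈ 266 kΩ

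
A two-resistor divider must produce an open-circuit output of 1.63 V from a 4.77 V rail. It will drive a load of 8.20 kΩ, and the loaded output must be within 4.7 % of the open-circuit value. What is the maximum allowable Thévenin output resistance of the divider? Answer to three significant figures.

Loading drop = R_th/(R_th + R_L) ≤ 0.0470, so R_th ≤ R_L · ε/(1−ε) = 8.20 kΩ × 0.0470/0.9530 = 404 Ω.
(Any R1, R2 with R2/(R1+R2) = 0.342 and R1‖R2 ≤ 404 Ω will meet the spec.)

R_th ≤ 404 Ω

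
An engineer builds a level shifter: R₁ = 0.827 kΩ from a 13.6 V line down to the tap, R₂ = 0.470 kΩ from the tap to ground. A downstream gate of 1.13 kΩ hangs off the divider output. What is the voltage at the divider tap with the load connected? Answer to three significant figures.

V_out ≈ 3.90 V

The load sits in parallel with R₂: R₂‖R_L = (470 × 1130) / (470 + 1130) = 331.9 Ω.
V_out = 13.6 × 331.9 / (827 + 331.9) = 13.6 × 331.9/1159 = 3.90 V.
(Unloaded it would have been 4.93 V.)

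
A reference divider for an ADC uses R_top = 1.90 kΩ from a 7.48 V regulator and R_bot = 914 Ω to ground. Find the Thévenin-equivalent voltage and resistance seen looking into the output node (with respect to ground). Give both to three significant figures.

V_th is the open-circuit tap voltage: 7.48 × 914/(1900 + 914) = 2.43 V.
With the supply zeroed, R_top and R_bot appear in parallel from the tap: R_th = R_top‖R_bot = (1900 × 914)/2814 = 617 Ω.

V_th = 2.43 V, R_th = 617 Ω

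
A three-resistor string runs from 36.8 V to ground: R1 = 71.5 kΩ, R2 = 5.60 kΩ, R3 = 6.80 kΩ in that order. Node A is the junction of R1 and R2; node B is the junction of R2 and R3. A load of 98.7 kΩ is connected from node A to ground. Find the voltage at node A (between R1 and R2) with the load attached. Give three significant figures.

V ≈ 4.91 V

Below node A the series string R2+R3 = 12.40 kΩ sits in parallel with the 98.7 kΩ load: 11.02 kΩ.
V_A = 36.8 × 11.02/(71.5 + 11.02) = 4.91 V.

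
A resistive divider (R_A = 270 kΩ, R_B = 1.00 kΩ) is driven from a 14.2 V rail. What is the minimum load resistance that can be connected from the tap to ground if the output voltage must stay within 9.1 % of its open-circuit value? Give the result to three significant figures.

R_L(min) ≈ 9.95 kΩ

Output resistance R_th = R_A‖R_B = (270000 × 1000)/271000 = 996.3 Ω.
The fractional drop is R_th/(R_th + R_L); requiring this ≤ 0.0910 gives R_L ≥ R_th(1/0.0910 − 1) = 996.3 × 9.989 = 9.95 kΩ.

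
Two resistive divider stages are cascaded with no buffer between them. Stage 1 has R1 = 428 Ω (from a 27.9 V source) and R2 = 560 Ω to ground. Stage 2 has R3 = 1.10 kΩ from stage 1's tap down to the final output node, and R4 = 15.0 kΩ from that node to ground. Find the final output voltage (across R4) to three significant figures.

V_out ≈ 14.5 V

Stage 2 presents R3+R4 = 16100 Ω as a load on stage 1's tap.
Stage 1's lower leg becomes R2‖(R3+R4) = 541.2 Ω, so V_mid = 27.9 × 541.2/969.2 = 15.58 V.
Stage 2 is itself unloaded: V_out = V_mid × R4/(R3+R4) = 15.58 × 15000/16100 = 14.5 V.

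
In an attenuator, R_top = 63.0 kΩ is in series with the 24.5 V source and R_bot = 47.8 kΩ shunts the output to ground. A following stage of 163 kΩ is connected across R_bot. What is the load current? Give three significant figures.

R_bot‖R_L = 36.96 kΩ; V_out = 24.5 × 36.96/99.96 = 9.059 V.
I_L = V_out / R_L = 9.059 / 163 kΩ = 0.0556 mA.

I_L ≈ 0.0556 mA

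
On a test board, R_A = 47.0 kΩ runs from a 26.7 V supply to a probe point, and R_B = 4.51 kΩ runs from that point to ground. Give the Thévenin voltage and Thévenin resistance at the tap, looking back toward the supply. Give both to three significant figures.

V_th = 2.34 V, R_th = 4.12 kΩ

V_th is the open-circuit tap voltage: 26.7 × 4.51/(47.0 + 4.51) = 2.34 V.
With the supply zeroed, R_A and R_B appear in parallel from the tap: R_th = R_A‖R_B = (47.0 × 4.51)/51.51 = 4.12 kΩ.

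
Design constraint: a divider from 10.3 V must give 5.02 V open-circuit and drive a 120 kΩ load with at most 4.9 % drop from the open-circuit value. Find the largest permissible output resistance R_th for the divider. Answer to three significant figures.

Loading drop = R_th/(R_th + R_L) ≤ 0.0490, so R_th ≤ R_L · ε/(1−ε) = 120 kΩ × 0.0490/0.9510 = 6.18 kΩ.
(Any R1, R2 with R2/(R1+R2) = 0.487 and R1‖R2 ≤ 6.18 kΩ will meet the spec.)

R_th ≤ 6.18 kΩ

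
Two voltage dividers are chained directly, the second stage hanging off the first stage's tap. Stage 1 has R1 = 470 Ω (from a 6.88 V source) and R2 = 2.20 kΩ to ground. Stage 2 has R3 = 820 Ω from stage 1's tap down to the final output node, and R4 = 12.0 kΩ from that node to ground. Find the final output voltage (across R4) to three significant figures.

V_out ≈ 5.15 V

Stage 2 presents R3+R4 = 12820 Ω as a load on stage 1's tap.
Stage 1's lower leg becomes R2‖(R3+R4) = 1878 Ω, so V_mid = 6.88 × 1878/2348 = 5.503 V.
Stage 2 is itself unloaded: V_out = V_mid × R4/(R3+R4) = 5.503 × 12000/12820 = 5.15 V.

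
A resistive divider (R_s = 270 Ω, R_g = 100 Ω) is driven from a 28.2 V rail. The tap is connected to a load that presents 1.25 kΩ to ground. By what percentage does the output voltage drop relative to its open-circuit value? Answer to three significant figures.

The divider's output (Thévenin) resistance is R_s‖R_g = 72.97 Ω.
Fractional drop under load = R_th/(R_th + R_L) = 72.97 / (72.97 + 1250) = 0.05516.
So the output falls by 5.52 %.

5.52 %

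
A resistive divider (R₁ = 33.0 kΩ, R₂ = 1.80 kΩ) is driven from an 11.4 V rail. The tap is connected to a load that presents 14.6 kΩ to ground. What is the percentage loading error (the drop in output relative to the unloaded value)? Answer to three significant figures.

10.5 %

Unloaded V = 11.4 × 1.80/34.80 = 0.58966 V.
Loaded: R₂‖R_L = 1.602 kΩ, giving V = 11.4 × 1.602/34.60 = 0.52793 V.
Drop = (0.58966 − 0.52793) / 0.58966 = 10.5 %.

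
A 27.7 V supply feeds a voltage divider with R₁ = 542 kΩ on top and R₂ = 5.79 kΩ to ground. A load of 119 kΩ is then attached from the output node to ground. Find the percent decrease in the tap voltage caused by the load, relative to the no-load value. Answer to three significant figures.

4.59 %

The divider's output (Thévenin) resistance is R₁‖R₂ = 5.729 kΩ.
Fractional drop under load = R_th/(R_th + R_L) = 5.729 / (5.729 + 119) = 0.04593.
So the output falls by 4.59 %.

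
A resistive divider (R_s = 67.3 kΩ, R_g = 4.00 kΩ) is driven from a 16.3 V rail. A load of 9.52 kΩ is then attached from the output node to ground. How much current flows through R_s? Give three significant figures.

R_g‖R_L = 2.817 kΩ, so the source sees R_s + R_g‖R_L = 70.12 kΩ.
I = 16.3 V / 70.12 kΩ = 0.232 mA.

I ≈ 0.232 mA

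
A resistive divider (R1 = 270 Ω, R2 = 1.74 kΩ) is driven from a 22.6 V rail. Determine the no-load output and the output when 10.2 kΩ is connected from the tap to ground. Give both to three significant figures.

Open-circuit: V = 22.6 × 1740/(270 + 1740) = 19.6 V.
With the load, R2 becomes R2‖R_L = 1486 Ω, so V = 22.6 × 1486/1756 = 19.1 V.

Unloaded: 19.6 V; loaded: 19.1 V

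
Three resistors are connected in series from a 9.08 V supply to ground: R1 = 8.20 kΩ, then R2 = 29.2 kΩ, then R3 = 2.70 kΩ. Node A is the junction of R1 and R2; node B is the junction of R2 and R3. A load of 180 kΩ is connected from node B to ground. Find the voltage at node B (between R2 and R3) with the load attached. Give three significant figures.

V ≈ 0.603 V

At node B, R3 is in parallel with the load: R3‖R_L = 2.660 kΩ.
Below node A the resistance is R2 + (R3‖R_L) = 31.86 kΩ, so V_A = 9.08 × 31.86/40.06 = 7.221 V.
Then V_B = V_A × (R3‖R_L)/(R2 + R3‖R_L) = 7.221 × 2.660/31.86 = 0.603 V.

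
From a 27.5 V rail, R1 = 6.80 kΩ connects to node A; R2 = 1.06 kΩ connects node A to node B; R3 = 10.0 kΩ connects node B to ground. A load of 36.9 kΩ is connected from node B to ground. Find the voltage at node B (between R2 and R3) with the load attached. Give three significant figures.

V ≈ 13.8 V

At node B, R3 is in parallel with the load: R3‖R_L = 7.868 kΩ.
Below node A the resistance is R2 + (R3‖R_L) = 8.928 kΩ, so V_A = 27.5 × 8.928/15.73 = 15.61 V.
Then V_B = V_A × (R3‖R_L)/(R2 + R3‖R_L) = 15.61 × 7.868/8.928 = 13.8 V.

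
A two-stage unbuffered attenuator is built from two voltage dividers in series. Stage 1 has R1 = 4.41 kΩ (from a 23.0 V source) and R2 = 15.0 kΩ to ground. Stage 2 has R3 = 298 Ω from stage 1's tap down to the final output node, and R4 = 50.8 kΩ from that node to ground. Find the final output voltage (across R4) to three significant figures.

V_out ≈ 16.6 V

Stage 2 presents R3+R4 = 51100 Ω as a load on stage 1's tap.
Stage 1's lower leg becomes R2‖(R3+R4) = 11600 Ω, so V_mid = 23.0 × 11600/16010 = 16.66 V.
Stage 2 is itself unloaded: V_out = V_mid × R4/(R3+R4) = 16.66 × 50800/51100 = 16.6 V.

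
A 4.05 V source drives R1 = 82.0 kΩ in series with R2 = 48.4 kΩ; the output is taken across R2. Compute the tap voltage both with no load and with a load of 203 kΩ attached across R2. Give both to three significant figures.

Open-circuit: V = 4.05 × 48.4/(82.0 + 48.4) = 1.50 V.
With the load, R2 becomes R2‖R_L = 39.08 kΩ, so V = 4.05 × 39.08/121.1 = 1.31 V.

Unloaded: 1.50 V; loaded: 1.31 V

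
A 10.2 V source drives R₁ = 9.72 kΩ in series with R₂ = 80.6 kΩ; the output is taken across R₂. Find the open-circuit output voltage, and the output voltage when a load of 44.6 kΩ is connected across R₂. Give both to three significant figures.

Open-circuit: V = 10.2 × 80.6/(9.72 + 80.6) = 9.10 V.
With the load, R₂ becomes R₂‖R_L = 28.71 kΩ, so V = 10.2 × 28.71/38.43 = 7.62 V.

Unloaded: 9.10 V; loaded: 7.62 V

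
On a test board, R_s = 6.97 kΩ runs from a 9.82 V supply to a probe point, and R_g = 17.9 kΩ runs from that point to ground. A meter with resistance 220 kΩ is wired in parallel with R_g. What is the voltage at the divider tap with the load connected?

The load sits in parallel with R_g: R_g‖R_L = (17.9 × 220) / (17.9 + 220) = 16.55 kΩ.
V_out = 9.82 × 16.55 / (6.97 + 16.55) = 9.82 × 16.55/23.52 = 6.91 V.

V_out ≈ 6.91 V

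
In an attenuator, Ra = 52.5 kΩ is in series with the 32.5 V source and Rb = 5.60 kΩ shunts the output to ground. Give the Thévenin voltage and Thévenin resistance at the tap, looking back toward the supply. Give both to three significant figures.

V_th is the open-circuit tap voltage: 32.5 × 5.60/(52.5 + 5.60) = 3.13 V.
With the supply zeroed, Ra and Rb appear in parallel from the tap: R_th = Ra‖Rb = (52.5 × 5.60)/58.10 = 5.06 kΩ.

V_th = 3.13 V, R_th = 5.06 kΩ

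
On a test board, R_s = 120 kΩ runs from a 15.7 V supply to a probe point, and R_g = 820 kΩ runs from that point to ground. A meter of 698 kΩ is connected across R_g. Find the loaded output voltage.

V_out ≈ 11.9 V

The load sits in parallel with R_g: R_g‖R_L = (820 × 698) / (820 + 698) = 377.0 kΩ.
V_out = 15.7 × 377.0 / (120 + 377.0) = 15.7 × 377.0/497.0 = 11.9 V.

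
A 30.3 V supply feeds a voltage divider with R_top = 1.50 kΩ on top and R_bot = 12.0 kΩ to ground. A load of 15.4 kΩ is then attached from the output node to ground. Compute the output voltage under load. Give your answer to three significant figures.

The load sits in parallel with R_bot: R_bot‖R_L = (12.0 × 15.4) / (12.0 + 15.4) = 6.745 kΩ.
V_out = 30.3 × 6.745 / (1.50 + 6.745) = 30.3 × 6.745/8.245 = 24.8 V.

V_out ≈ 24.8 V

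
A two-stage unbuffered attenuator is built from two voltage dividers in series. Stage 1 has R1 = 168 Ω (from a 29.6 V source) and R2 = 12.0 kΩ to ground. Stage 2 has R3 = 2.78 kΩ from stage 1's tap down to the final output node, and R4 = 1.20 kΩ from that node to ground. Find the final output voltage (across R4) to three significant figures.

V_out ≈ 8.45 V

Stage 2 presents R3+R4 = 3980 Ω as a load on stage 1's tap.
Stage 1's lower leg becomes R2‖(R3+R4) = 2989 Ω, so V_mid = 29.6 × 2989/3157 = 28.02 V.
Stage 2 is itself unloaded: V_out = V_mid × R4/(R3+R4) = 28.02 × 1200/3980 = 8.45 V.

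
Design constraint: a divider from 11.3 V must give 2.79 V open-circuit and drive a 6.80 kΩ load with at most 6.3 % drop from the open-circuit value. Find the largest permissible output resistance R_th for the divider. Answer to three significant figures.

Loading drop = R_th/(R_th + R_L) ≤ 0.0630, so R_th ≤ R_L · ε/(1−ε) = 6.80 kΩ × 0.0630/0.9370 = 457 Ω.
(Any R1, R2 with R2/(R1+R2) = 0.247 and R1‖R2 ≤ 457 Ω will meet the spec.)

R_th ≤ 457 Ω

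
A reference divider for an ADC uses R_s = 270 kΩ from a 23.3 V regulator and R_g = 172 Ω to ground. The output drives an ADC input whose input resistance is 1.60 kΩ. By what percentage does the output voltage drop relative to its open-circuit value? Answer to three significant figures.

Unloaded V = 23.3 × 172/270200 = 0.014834 V.
Loaded: R_g‖R_L = 155.3 Ω, giving V = 23.3 × 155.3/270200 = 0.013395 V.
Drop = (0.014834 − 0.013395) / 0.014834 = 9.70 %.

9.70 %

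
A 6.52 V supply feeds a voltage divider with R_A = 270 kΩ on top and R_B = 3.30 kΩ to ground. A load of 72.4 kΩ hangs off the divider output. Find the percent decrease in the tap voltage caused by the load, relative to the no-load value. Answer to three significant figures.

4.31 %

The divider's output (Thévenin) resistance is R_A‖R_B = 3.260 kΩ.
Fractional drop under load = R_th/(R_th + R_L) = 3.260 / (3.260 + 72.4) = 0.04309.
So the output falls by 4.31 %.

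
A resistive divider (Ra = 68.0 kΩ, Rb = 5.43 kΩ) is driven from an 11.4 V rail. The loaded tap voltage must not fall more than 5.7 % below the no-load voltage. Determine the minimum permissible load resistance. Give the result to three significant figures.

Output resistance R_th = Ra‖Rb = (68.0 × 5.43)/73.43 = 5.028 kΩ.
The fractional drop is R_th/(R_th + R_L); requiring this ≤ 0.0570 gives R_L ≥ R_th(1/0.0570 − 1) = 5.028 × 16.54 = 83.2 kΩ.

R_L(min) ≈ 83.2 kΩ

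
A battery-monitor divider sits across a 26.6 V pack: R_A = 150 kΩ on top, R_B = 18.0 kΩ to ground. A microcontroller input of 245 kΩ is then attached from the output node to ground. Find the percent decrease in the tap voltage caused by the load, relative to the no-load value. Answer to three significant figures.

6.16 %

The divider's output (Thévenin) resistance is R_A‖R_B = 16.07 kΩ.
Fractional drop under load = R_th/(R_th + R_L) = 16.07 / (16.07 + 245) = 0.06156.
So the output falls by 6.16 %.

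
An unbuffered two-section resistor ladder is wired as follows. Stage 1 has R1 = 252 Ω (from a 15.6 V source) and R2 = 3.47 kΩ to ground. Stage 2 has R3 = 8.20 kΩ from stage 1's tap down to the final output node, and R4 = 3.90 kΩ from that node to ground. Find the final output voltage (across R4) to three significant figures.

V_out ≈ 4.60 V

Stage 2 presents R3+R4 = 12100 Ω as a load on stage 1's tap.
Stage 1's lower leg becomes R2‖(R3+R4) = 2697 Ω, so V_mid = 15.6 × 2697/2949 = 14.27 V.
Stage 2 is itself unloaded: V_out = V_mid × R4/(R3+R4) = 14.27 × 3900/12100 = 4.60 V.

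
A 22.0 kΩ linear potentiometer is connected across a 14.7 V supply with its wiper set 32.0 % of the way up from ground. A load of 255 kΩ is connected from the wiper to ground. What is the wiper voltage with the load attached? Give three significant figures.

V ≈ 4.62 V

The wiper splits the pot into (1−α)R = 14.96 kΩ above and αR = 7.040 kΩ below.
Lower section ‖ load = 6.851 kΩ.
V_wiper = 14.7 × 6.851/(14.96 + 6.851) = 4.62 V.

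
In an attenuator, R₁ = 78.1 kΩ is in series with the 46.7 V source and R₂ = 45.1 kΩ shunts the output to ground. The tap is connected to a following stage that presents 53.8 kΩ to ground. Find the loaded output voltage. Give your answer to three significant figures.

V_out ≈ 11.2 V

The load sits in parallel with R₂: R₂‖R_L = (45.1 × 53.8) / (45.1 + 53.8) = 24.53 kΩ.
V_out = 46.7 × 24.53 / (78.1 + 24.53) = 46.7 × 24.53/102.6 = 11.2 V.
(Unloaded it would have been 17.1 V.)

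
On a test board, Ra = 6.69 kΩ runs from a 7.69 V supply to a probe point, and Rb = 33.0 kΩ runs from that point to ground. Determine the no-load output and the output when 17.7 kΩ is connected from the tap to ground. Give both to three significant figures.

Open-circuit: V = 7.69 × 33.0/(6.69 + 33.0) = 6.39 V.
With the load, Rb becomes Rb‖R_L = 11.52 kΩ, so V = 7.69 × 11.52/18.21 = 4.86 V.

Unloaded: 6.39 V; loaded: 4.86 V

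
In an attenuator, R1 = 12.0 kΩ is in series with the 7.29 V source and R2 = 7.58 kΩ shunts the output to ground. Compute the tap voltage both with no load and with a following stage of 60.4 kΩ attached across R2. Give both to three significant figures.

Open-circuit: V = 7.29 × 7.58/(12.0 + 7.58) = 2.82 V.
With the load, R2 becomes R2‖R_L = 6.735 kΩ, so V = 7.29 × 6.735/18.73 = 2.62 V.

Unloaded: 2.82 V; loaded: 2.62 V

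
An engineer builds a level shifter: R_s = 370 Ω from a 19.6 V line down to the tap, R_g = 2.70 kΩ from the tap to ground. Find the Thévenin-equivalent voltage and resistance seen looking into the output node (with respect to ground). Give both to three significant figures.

V_th = 17.2 V, R_th = 325 Ω

V_th is the open-circuit tap voltage: 19.6 × 2700/(370 + 2700) = 17.2 V.
With the supply zeroed, R_s and R_g appear in parallel from the tap: R_th = R_s‖R_g = (370 × 2700)/3070 = 325 Ω.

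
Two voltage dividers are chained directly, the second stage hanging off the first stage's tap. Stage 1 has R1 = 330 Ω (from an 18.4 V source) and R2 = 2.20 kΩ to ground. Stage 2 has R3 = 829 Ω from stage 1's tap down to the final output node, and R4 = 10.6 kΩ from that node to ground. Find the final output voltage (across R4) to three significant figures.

Stage 2 presents R3+R4 = 11430 Ω as a load on stage 1's tap.
Stage 1's lower leg becomes R2‖(R3+R4) = 1845 Ω, so V_mid = 18.4 × 1845/2175 = 15.61 V.
Stage 2 is itself unloaded: V_out = V_mid × R4/(R3+R4) = 15.61 × 10600/11430 = 14.5 V.

V_out ≈ 14.5 V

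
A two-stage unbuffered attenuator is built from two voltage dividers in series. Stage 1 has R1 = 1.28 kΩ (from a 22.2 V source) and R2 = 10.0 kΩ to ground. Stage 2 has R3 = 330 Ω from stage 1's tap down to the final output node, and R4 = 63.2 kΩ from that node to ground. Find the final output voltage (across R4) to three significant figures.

V_out ≈ 19.2 V

Stage 2 presents R3+R4 = 63530 Ω as a load on stage 1's tap.
Stage 1's lower leg becomes R2‖(R3+R4) = 8640 Ω, so V_mid = 22.2 × 8640/9920 = 19.34 V.
Stage 2 is itself unloaded: V_out = V_mid × R4/(R3+R4) = 19.34 × 63200/63530 = 19.2 V.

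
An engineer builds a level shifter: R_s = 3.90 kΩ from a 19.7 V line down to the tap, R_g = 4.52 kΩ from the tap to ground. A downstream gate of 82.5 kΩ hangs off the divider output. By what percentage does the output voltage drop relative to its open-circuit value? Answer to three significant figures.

2.47 %

The divider's output (Thévenin) resistance is R_s‖R_g = 2.094 kΩ.
Fractional drop under load = R_th/(R_th + R_L) = 2.094 / (2.094 + 82.5) = 0.02475.
So the output falls by 2.47 %.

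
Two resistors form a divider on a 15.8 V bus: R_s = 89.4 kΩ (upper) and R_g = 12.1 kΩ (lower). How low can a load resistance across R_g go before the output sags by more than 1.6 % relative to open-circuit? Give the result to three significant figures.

Output resistance R_th = R_s‖R_g = (89.4 × 12.1)/101.5 = 10.66 kΩ.
The fractional drop is R_th/(R_th + R_L); requiring this ≤ 0.0160 gives R_L ≥ R_th(1/0.0160 − 1) = 10.66 × 61.50 = 655 kΩ.

R_L(min) ≈ 655 kΩ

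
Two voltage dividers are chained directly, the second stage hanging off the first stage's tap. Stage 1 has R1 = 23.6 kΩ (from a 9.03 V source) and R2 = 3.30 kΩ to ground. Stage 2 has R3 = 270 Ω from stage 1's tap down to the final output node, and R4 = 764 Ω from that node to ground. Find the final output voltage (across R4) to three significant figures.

Stage 2 presents R3+R4 = 1034 Ω as a load on stage 1's tap.
Stage 1's lower leg becomes R2‖(R3+R4) = 787.3 Ω, so V_mid = 9.03 × 787.3/24390 = 0.2915 V.
Stage 2 is itself unloaded: V_out = V_mid × R4/(R3+R4) = 0.2915 × 764/1034 = 0.215 V.

V_out ≈ 0.215 V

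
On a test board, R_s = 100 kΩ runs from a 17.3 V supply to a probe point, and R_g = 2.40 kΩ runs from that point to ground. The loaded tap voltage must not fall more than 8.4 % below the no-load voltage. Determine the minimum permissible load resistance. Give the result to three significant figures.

Output resistance R_th = R_s‖R_g = (100 × 2.40)/102.4 = 2.344 kΩ.
The fractional drop is R_th/(R_th + R_L); requiring this ≤ 0.0840 gives R_L ≥ R_th(1/0.0840 − 1) = 2.344 × 10.90 = 25.6 kΩ.

R_L(min) ≈ 25.6 kΩ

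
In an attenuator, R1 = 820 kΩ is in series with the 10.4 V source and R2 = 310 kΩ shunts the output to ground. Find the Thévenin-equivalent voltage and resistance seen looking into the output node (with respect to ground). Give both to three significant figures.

V_th = 2.85 V, R_th = 225 kΩ

V_th is the open-circuit tap voltage: 10.4 × 310/(820 + 310) = 2.85 V.
With the supply zeroed, R1 and R2 appear in parallel from the tap: R_th = R1‖R2 = (820 × 310)/1130 = 225 kΩ.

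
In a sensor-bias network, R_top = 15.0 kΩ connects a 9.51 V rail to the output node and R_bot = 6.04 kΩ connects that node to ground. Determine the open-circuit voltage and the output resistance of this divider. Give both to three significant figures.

V_th = 2.73 V, R_th = 4.31 kΩ

V_th is the open-circuit tap voltage: 9.51 × 6.04/(15.0 + 6.04) = 2.73 V.
With the supply zeroed, R_top and R_bot appear in parallel from the tap: R_th = R_top‖R_bot = (15.0 × 6.04)/21.04 = 4.31 kΩ.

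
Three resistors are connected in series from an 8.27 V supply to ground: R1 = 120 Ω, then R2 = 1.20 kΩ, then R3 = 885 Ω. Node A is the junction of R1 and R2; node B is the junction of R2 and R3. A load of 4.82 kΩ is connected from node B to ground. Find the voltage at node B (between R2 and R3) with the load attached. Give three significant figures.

At node B, R3 is in parallel with the load: R3‖R_L = 747.7 Ω.
Below node A the resistance is R2 + (R3‖R_L) = 1948 Ω, so V_A = 8.27 × 1948/2068 = 7.790 V.
Then V_B = V_A × (R3‖R_L)/(R2 + R3‖R_L) = 7.790 × 747.7/1948 = 2.99 V.

V ≈ 2.99 V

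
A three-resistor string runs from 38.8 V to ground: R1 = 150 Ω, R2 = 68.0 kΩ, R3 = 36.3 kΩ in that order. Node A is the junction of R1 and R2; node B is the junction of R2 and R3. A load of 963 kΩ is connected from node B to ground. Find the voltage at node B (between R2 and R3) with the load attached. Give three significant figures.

V ≈ 13.2 V

At node B, R3 is in parallel with the load: R3‖R_L = 34980 Ω.
Below node A the resistance is R2 + (R3‖R_L) = 103000 Ω, so V_A = 38.8 × 103000/103100 = 38.74 V.
Then V_B = V_A × (R3‖R_L)/(R2 + R3‖R_L) = 38.74 × 34980/103000 = 13.2 V.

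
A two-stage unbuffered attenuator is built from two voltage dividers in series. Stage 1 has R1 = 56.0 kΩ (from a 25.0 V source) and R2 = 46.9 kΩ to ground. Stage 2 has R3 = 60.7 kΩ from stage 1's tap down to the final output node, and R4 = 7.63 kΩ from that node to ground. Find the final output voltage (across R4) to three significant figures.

Stage 2 presents R3+R4 = 68.33 kΩ as a load on stage 1's tap.
Stage 1's lower leg becomes R2‖(R3+R4) = 27.81 kΩ, so V_mid = 25.0 × 27.81/83.81 = 8.296 V.
Stage 2 is itself unloaded: V_out = V_mid × R4/(R3+R4) = 8.296 × 7.63/68.33 = 0.926 V.

V_out ≈ 0.926 V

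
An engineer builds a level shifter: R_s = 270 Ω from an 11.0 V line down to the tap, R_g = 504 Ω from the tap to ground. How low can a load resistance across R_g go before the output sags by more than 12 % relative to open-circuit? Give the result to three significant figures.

Output resistance R_th = R_s‖R_g = (270 × 504)/774.0 = 175.8 Ω.
The fractional drop is R_th/(R_th + R_L); requiring this ≤ 0.120 gives R_L ≥ R_th(1/0.120 − 1) = 175.8 × 7.333 = 1.29 kΩ.

R_L(min) ≈ 1.29 kΩ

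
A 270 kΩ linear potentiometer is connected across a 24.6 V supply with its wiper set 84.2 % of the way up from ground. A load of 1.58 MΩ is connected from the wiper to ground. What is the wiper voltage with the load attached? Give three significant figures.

The wiper splits the pot into (1−α)R = 42.66 kΩ above and αR = 227.3 kΩ below.
Lower section ‖ load = 198.7 kΩ.
V_wiper = 24.6 × 198.7/(42.66 + 198.7) = 20.3 V.

V ≈ 20.3 V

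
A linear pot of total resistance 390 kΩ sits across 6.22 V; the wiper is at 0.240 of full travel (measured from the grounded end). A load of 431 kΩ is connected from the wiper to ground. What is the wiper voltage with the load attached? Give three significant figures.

V ≈ 1.28 V

The wiper splits the pot into (1−α)R = 296.4 kΩ above and αR = 93.60 kΩ below.
Lower section ‖ load = 76.90 kΩ.
V_wiper = 6.22 × 76.90/(296.4 + 76.90) = 1.28 V.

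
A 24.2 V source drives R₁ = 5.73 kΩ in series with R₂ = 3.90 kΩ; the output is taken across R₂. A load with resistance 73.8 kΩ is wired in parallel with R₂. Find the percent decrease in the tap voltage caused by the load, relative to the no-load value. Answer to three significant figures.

The divider's output (Thévenin) resistance is R₁‖R₂ = 2.321 kΩ.
Fractional drop under load = R_th/(R_th + R_L) = 2.321 / (2.321 + 73.8) = 0.03049.
So the output falls by 3.05 %.

3.05 %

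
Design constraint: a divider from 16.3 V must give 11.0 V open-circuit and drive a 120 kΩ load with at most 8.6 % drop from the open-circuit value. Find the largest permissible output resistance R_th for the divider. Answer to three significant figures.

R_th ≤ 11.3 kΩ

Loading drop = R_th/(R_th + R_L) ≤ 0.0860, so R_th ≤ R_L · ε/(1−ε) = 120 kΩ × 0.0860/0.9140 = 11.3 kΩ.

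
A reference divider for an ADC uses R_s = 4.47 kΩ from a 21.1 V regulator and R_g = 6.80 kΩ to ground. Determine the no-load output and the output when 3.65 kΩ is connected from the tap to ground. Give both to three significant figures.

Unloaded: 12.7 V; loaded: 7.32 V

Open-circuit: V = 21.1 × 6.80/(4.47 + 6.80) = 12.7 V.
With the load, R_g becomes R_g‖R_L = 2.375 kΩ, so V = 21.1 × 2.375/6.845 = 7.32 V.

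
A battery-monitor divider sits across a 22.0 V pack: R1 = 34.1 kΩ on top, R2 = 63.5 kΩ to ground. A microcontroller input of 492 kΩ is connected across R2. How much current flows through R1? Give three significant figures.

I ≈ 0.244 mA

R2‖R_L = 56.24 kΩ, so the source sees R1 + R2‖R_L = 90.34 kΩ.
I = 22.0 V / 90.34 kΩ = 0.244 mA.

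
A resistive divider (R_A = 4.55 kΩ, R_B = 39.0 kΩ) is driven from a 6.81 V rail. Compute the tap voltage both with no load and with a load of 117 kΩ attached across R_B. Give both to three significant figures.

Unloaded: 6.10 V; loaded: 5.89 V

Open-circuit: V = 6.81 × 39.0/(4.55 + 39.0) = 6.10 V.
With the load, R_B becomes R_B‖R_L = 29.25 kΩ, so V = 6.81 × 29.25/33.80 = 5.89 V.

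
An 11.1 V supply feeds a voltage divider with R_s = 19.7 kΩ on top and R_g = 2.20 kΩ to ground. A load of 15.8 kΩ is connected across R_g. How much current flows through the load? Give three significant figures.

I_L ≈ 0.0627 mA

R_g‖R_L = 1.931 kΩ; V_out = 11.1 × 1.931/21.63 = 0.9909 V.
I_L = V_out / R_L = 0.9909 / 15.8 kΩ = 0.0627 mA.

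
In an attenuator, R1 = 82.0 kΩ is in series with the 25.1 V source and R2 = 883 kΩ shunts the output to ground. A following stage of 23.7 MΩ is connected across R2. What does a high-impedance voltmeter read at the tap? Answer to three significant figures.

V_out ≈ 22.9 V

The load sits in parallel with R2: R2‖R_L = (883 × 23700) / (883 + 23700) = 851.3 kΩ.
V_out = 25.1 × 851.3 / (82.0 + 851.3) = 25.1 × 851.3/933.3 = 22.9 V.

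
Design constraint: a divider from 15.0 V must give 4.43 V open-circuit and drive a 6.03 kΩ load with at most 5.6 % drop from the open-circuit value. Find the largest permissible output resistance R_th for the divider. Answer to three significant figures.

Loading drop = R_th/(R_th + R_L) ≤ 0.0560, so R_th ≤ R_L · ε/(1−ε) = 6.03 kΩ × 0.0560/0.9440 = 358 Ω.

R_th ≤ 358 Ω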